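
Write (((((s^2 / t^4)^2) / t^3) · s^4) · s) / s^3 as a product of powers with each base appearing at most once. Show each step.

s^6t^(-11)

(((((s^2 / t^4)^2) / t^3) · s^4) · s) / s^3
= ((((((s^2)^2) / ((t^4)^2)) / t^3) · s^4) · s) / s^3    [power of a quotient]
= ((((s^4 / ((t^4)^2)) / t^3) · s^4) · s) / s^3    [power of a power]
= ((((s^4 / t^8) / t^3) · s^4) · s) / s^3    [power of a power]
= s^6t^(-11)    [quotient of powers; product of powers]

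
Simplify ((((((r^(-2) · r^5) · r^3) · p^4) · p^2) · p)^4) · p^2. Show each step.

p^30·r^24

((((((r^(-2) · r^5) · r^3) · p^4) · p^2) · p)^4) · p^2
= ((((((r^(-2) · r^5) · r^3) · p^4) · p^2)^4) · (p^4)) · p^2    [power of a product]
= ((((((r^(-2) · r^5) · r^3) · p^4)^4) · ((p^2)^4)) · (p^4)) · p^2    [power of a product]
= ((((((r^(-2) · r^5) · r^3)^4) · ((p^4)^4)) · ((p^2)^4)) · (p^4)) · p^2    [power of a product]
= ((((((r^(-2) · r^5)^4) · ((r^3)^4)) · ((p^4)^4)) · ((p^2)^4)) · (p^4)) · p^2    [power of a product]
= (((((((r^(-2))^4) · ((r^5)^4)) · ((r^3)^4)) · ((p^4)^4)) · ((p^2)^4)) · (p^4)) · p^2    [power of a product]
= (((((r^(-8) · ((r^5)^4)) · ((r^3)^4)) · ((p^4)^4)) · ((p^2)^4)) · (p^4)) · p^2    [power of a power]
= (((((r^(-8) · r^20) · ((r^3)^4)) · ((p^4)^4)) · ((p^2)^4)) · (p^4)) · p^2    [power of a power]
= ((((r^12 · ((r^3)^4)) · ((p^4)^4)) · ((p^2)^4)) · (p^4)) · p^2    [product of powers]
= ((((r^12 · r^12) · ((p^4)^4)) · ((p^2)^4)) · (p^4)) · p^2    [power of a power]
= (((r^24 · ((p^4)^4)) · ((p^2)^4)) · (p^4)) · p^2    [product of powers]
= (((r^24 · p^16) · ((p^2)^4)) · (p^4)) · p^2    [power of a power]
= (((r^24 · p^16) · p^8) · (p^4)) · p^2    [power of a power]
= p^30·r^24    [product of powers]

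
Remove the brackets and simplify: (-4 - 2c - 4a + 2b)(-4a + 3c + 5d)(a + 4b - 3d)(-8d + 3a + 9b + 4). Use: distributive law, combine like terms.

(-4 - 2c - 4a + 2b)(-4a + 3c + 5d)(a + 4b - 3d)(-8d + 3a + 9b + 4)
= (16a - 12c - 20d + 8ac - 6c^2 - 10cd + 16a^2 - 12ac - 20ad - 8ab + 6bc + 10bd)(a + 4b - 3d)(-8d + 3a + 9b + 4)    [distributive law]
= (16a - 12c - 20d - 4ac - 6c^2 - 10cd + 16a^2 - 20ad - 8ab + 6bc + 10bd)(a + 4b - 3d)(-8d + 3a + 9b + 4)    [combine like terms]
= (16a^2 + 64ab - 48ad - 12ac - 48bc + 36cd - 20ad - 80bd + 60d^2 - 4a^2c - 16abc + 12acd - 6ac^2 - 24bc^2 + 18c^2d - 10acd - 40bcd + 30cd^2 + 16a^3 + 64a^2b - 48a^2d - 20a^2d - 80abd + 60ad^2 - 8a^2b - 32ab^2 + 24abd + 6abc + 24b^2c - 18bcd + 10abd + 40b^2d - 30bd^2)(-8d + 3a + 9b + 4)    [distributive law]
= (16a^2 + 64ab - 68ad - 12ac - 48bc + 36cd - 80bd + 60d^2 - 4a^2c - 10abc + 2acd - 6ac^2 - 24bc^2 + 18c^2d - 58bcd + 30cd^2 + 16a^3 + 56a^2b - 68a^2d - 46abd + 60ad^2 - 32ab^2 + 24b^2c + 40b^2d - 30bd^2)(-8d + 3a + 9b + 4)    [combine like terms]
= -128a^2d + 48a^3 + 144a^2b + 64a^2 - 512abd + 192a^2b + 576ab^2 + 256ab + 544ad^2 - 204a^2d - 612abd - 272ad + 96acd - 36a^2c - 108abc - 48ac + 384bcd - 144abc - 432b^2c - 192bc - 288cd^2 + 108acd + 324bcd + 144cd + 640bd^2 - 240abd - 720b^2d - 320bd - 480d^3 + 180ad^2 + 540bd^2 + 240d^2 + 32a^2cd - 12a^3c - 36a^2bc - 16a^2c + 80abcd - 30a^2bc - 90ab^2c - 40abc - 16acd^2 + 6a^2cd + 18abcd + 8acd + 48ac^2d - 18a^2c^2 - 54abc^2 - 24ac^2 + 192bc^2d - 72abc^2 - 216b^2c^2 - 96bc^2 - 144c^2d^2 + 54ac^2d + 162bc^2d + 72c^2d + 464bcd^2 - 174abcd - 522b^2cd - 232bcd - 240cd^3 + 90acd^2 + 270bcd^2 + 120cd^2 - 128a^3d + 48a^4 + 144a^3b + 64a^3 - 448a^2bd + 168a^3b + 504a^2b^2 + 224a^2b + 544a^2d^2 - 204a^3d - 612a^2bd - 272a^2d + 368abd^2 - 138a^2bd - 414ab^2d - 184abd - 480ad^3 + 180a^2d^2 + 540abd^2 + 240ad^2 + 256ab^2d - 96a^2b^2 - 288ab^3 - 128ab^2 - 192b^2cd + 72ab^2c + 216b^3c + 96b^2c - 320b^2d^2 + 120ab^2d + 360b^3d + 160b^2d + 240bd^3 - 90abd^2 - 270b^2d^2 - 120bd^2    [distributive law]
= -604a^2d + 112a^3 + 560a^2b + 64a^2 - 1548abd + 448ab^2 + 256ab + 964ad^2 - 272ad + 212acd - 52a^2c - 292abc - 48ac + 476bcd - 336b^2c - 192bc - 168cd^2 + 144cd + 1060bd^2 - 560b^2d - 320bd - 480d^3 + 240d^2 + 38a^2cd - 12a^3c - 66a^2bc - 76abcd - 18ab^2c + 74acd^2 + 102ac^2d - 18a^2c^2 - 126abc^2 - 24ac^2 + 354bc^2d - 216b^2c^2 - 96bc^2 - 144c^2d^2 + 72c^2d + 734bcd^2 - 714b^2cd - 240cd^3 - 332a^3d + 48a^4 + 312a^3b - 1198a^2bd + 408a^2b^2 + 724a^2d^2 + 818abd^2 - 38ab^2d - 480ad^3 - 288ab^3 + 216b^3c - 590b^2d^2 + 360b^3d + 240bd^3    [combine like terms]

-604a^2d + 112a^3 + 560a^2b + 64a^2 - 1548abd + 448ab^2 + 256ab + 964ad^2 - 272ad + 212acd - 52a^2c - 292abc - 48ac + 476bcd - 336b^2c - 192bc - 168cd^2 + 144cd + 1060bd^2 - 560b^2d - 320bd - 480d^3 + 240d^2 + 38a^2cd - 12a^3c - 66a^2bc - 76abcd - 18ab^2c + 74acd^2 + 102ac^2d - 18a^2c^2 - 126abc^2 - 24ac^2 + 354bc^2d - 216b^2c^2 - 96bc^2 - 144c^2d^2 + 72c^2d + 734bcd^2 - 714b^2cd - 240cd^3 - 332a^3d + 48a^4 + 312a^3b - 1198a^2bd + 408a^2b^2 + 724a^2d^2 + 818abd^2 - 38ab^2d - 480ad^3 - 288ab^3 + 216b^3c - 590b^2d^2 + 360b^3d + 240bd^3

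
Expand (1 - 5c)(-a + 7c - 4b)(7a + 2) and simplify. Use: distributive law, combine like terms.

-7a^2 - 2a + 59ac + 14c - 28ab - 8b + 35a^2c - 245ac^2 - 70c^2 + 140abc + 40bc

(1 - 5c)(-a + 7c - 4b)(7a + 2)
= (-a + 7c - 4b + 5ac - 35c^2 + 20bc)(7a + 2)    [distributive law]
= -7a^2 - 2a + 49ac + 14c - 28ab - 8b + 35a^2c + 10ac - 245ac^2 - 70c^2 + 140abc + 40bc    [distributive law]
= -7a^2 - 2a + 59ac + 14c - 28ab - 8b + 35a^2c - 245ac^2 - 70c^2 + 140abc + 40bc    [combine like terms]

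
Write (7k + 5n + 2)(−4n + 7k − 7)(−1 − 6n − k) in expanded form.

246kn − 22kn^2 − 301k^2n − 14k^2 − 49k^3 + 49k + 278n^2 + 120n^3 + 127n + 14

(7k + 5n + 2)(−4n + 7k − 7)(−1 − 6n − k)
= (−28kn + 49k^2 − 49k − 20n^2 + 35kn − 35n − 8n + 14k − 14)(−1 − 6n − k)    [distributive law]
= (7kn + 49k^2 − 35k − 20n^2 − 43n − 14)(−1 − 6n − k)    [combine like terms]
= −7kn − 42kn^2 − 7k^2n − 49k^2 − 294k^2n − 49k^3 + 35k + 210kn + 35k^2 + 20n^2 + 120n^3 + 20kn^2 + 43n + 258n^2 + 43kn + 14 + 84n + 14k    [distributive law]
= 246kn − 22kn^2 − 301k^2n − 14k^2 − 49k^3 + 49k + 278n^2 + 120n^3 + 127n + 14    [combine like terms]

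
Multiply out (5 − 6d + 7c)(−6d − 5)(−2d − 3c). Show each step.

50d + 75c − 72d^3 − 24cd^2 + 126c^2d + 70cd + 105c^2

(5 − 6d + 7c)(−6d − 5)(−2d − 3c)
= (−30d − 25 + 36d^2 + 30d − 42cd − 35c)(−2d − 3c)    [distributive law]
= (−25 + 36d^2 − 42cd − 35c)(−2d − 3c)    [combine like terms]
= 50d + 75c − 72d^3 − 108cd^2 + 84cd^2 + 126c^2d + 70cd + 105c^2    [distributive law]
= 50d + 75c − 72d^3 − 24cd^2 + 126c^2d + 70cd + 105c^2    [combine like terms]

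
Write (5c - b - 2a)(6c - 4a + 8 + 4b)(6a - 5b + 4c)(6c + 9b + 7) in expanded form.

(5c - b - 2a)(6c - 4a + 8 + 4b)(6a - 5b + 4c)(6c + 9b + 7)
= (30c^2 - 20ac + 40c + 20bc - 6bc + 4ab - 8b - 4b^2 - 12ac + 8a^2 - 16a - 8ab)(6a - 5b + 4c)(6c + 9b + 7)    [distributive law]
= (30c^2 - 32ac + 40c + 14bc - 4ab - 8b - 4b^2 + 8a^2 - 16a)(6a - 5b + 4c)(6c + 9b + 7)    [combine like terms]
= (180ac^2 - 150bc^2 + 120c^3 - 192a^2c + 160abc - 128ac^2 + 240ac - 200bc + 160c^2 + 84abc - 70b^2c + 56bc^2 - 24a^2b + 20ab^2 - 16abc - 48ab + 40b^2 - 32bc - 24ab^2 + 20b^3 - 16b^2c + 48a^3 - 40a^2b + 32a^2c - 96a^2 + 80ab - 64ac)(6c + 9b + 7)    [distributive law]
= (52ac^2 - 94bc^2 + 120c^3 - 160a^2c + 228abc + 176ac - 232bc + 160c^2 - 86b^2c - 64a^2b - 4ab^2 + 32ab + 40b^2 + 20b^3 + 48a^3 - 96a^2)(6c + 9b + 7)    [combine like terms]
= 312ac^3 + 468abc^2 + 364ac^2 - 564bc^3 - 846b^2c^2 - 658bc^2 + 720c^4 + 1080bc^3 + 840c^3 - 960a^2c^2 - 1440a^2bc - 1120a^2c + 1368abc^2 + 2052ab^2c + 1596abc + 1056ac^2 + 1584abc + 1232ac - 1392bc^2 - 2088b^2c - 1624bc + 960c^3 + 1440bc^2 + 1120c^2 - 516b^2c^2 - 774b^3c - 602b^2c - 384a^2bc - 576a^2b^2 - 448a^2b - 24ab^2c - 36ab^3 - 28ab^2 + 192abc + 288ab^2 + 224ab + 240b^2c + 360b^3 + 280b^2 + 120b^3c + 180b^4 + 140b^3 + 288a^3c + 432a^3b + 336a^3 - 576a^2c - 864a^2b - 672a^2    [distributive law]
= 312ac^3 + 1836abc^2 + 1420ac^2 + 516bc^3 - 1362b^2c^2 - 610bc^2 + 720c^4 + 1800c^3 - 960a^2c^2 - 1824a^2bc - 1696a^2c + 2028ab^2c + 3372abc + 1232ac - 2450b^2c - 1624bc + 1120c^2 - 654b^3c - 576a^2b^2 - 1312a^2b - 36ab^3 + 260ab^2 + 224ab + 500b^3 + 280b^2 + 180b^4 + 288a^3c + 432a^3b + 336a^3 - 672a^2    [combine like terms]

312ac^3 + 1836abc^2 + 1420ac^2 + 516bc^3 - 1362b^2c^2 - 610bc^2 + 720c^4 + 1800c^3 - 960a^2c^2 - 1824a^2bc - 1696a^2c + 2028ab^2c + 3372abc + 1232ac - 2450b^2c - 1624bc + 1120c^2 - 654b^3c - 576a^2b^2 - 1312a^2b - 36ab^3 + 260ab^2 + 224ab + 500b^3 + 280b^2 + 180b^4 + 288a^3c + 432a^3b + 336a^3 - 672a^2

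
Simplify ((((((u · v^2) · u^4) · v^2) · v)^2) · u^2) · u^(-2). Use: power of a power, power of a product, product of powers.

((((((u · v^2) · u^4) · v^2) · v)^2) · u^2) · u^(-2)
= ((((((u · v^2) · u^4) · v^2)^2) · (v^2)) · u^2) · u^(-2)    [power of a product]
= ((((((u · v^2) · u^4)^2) · ((v^2)^2)) · (v^2)) · u^2) · u^(-2)    [power of a product]
= ((((((u · v^2)^2) · ((u^4)^2)) · ((v^2)^2)) · (v^2)) · u^2) · u^(-2)    [power of a product]
= ((((((u^2) · ((v^2)^2)) · ((u^4)^2)) · ((v^2)^2)) · (v^2)) · u^2) · u^(-2)    [power of a product]
= (((((u^2 · v^4) · ((u^4)^2)) · ((v^2)^2)) · (v^2)) · u^2) · u^(-2)    [power of a power]
= (((((u^2 · v^4) · u^8) · ((v^2)^2)) · (v^2)) · u^2) · u^(-2)    [power of a power]
= (((((u^2 · v^4) · u^8) · v^4) · (v^2)) · u^2) · u^(-2)    [power of a power]
= u^10v^10    [product of powers]

u^10v^10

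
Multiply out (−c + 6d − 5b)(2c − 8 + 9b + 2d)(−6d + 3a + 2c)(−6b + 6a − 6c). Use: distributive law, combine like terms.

(−c + 6d − 5b)(2c − 8 + 9b + 2d)(−6d + 3a + 2c)(−6b + 6a − 6c)
= (−2c^2 + 8c − 9bc − 2cd + 12cd − 48d + 54bd + 12d^2 − 10bc + 40b − 45b^2 − 10bd)(−6d + 3a + 2c)(−6b + 6a − 6c)    [distributive law]
= (−2c^2 + 8c − 19bc + 10cd − 48d + 44bd + 12d^2 + 40b − 45b^2)(−6d + 3a + 2c)(−6b + 6a − 6c)    [combine like terms]
= (12c^2d − 6ac^2 − 4c^3 − 48cd + 24ac + 16c^2 + 114bcd − 57abc − 38bc^2 − 60cd^2 + 30acd + 20c^2d + 288d^2 − 144ad − 96cd − 264bd^2 + 132abd + 88bcd − 72d^3 + 36ad^2 + 24cd^2 − 240bd + 120ab + 80bc + 270b^2d − 135ab^2 − 90b^2c)(−6b + 6a − 6c)    [distributive law]
= (32c^2d − 6ac^2 − 4c^3 − 144cd + 24ac + 16c^2 + 202bcd − 57abc − 38bc^2 − 36cd^2 + 30acd + 288d^2 − 144ad − 264bd^2 + 132abd − 72d^3 + 36ad^2 − 240bd + 120ab + 80bc + 270b^2d − 135ab^2 − 90b^2c)(−6b + 6a − 6c)    [combine like terms]
= −192bc^2d + 192ac^2d − 192c^3d + 36abc^2 − 36a^2c^2 + 36ac^3 + 24bc^3 − 24ac^3 + 24c^4 + 864bcd − 864acd + 864c^2d − 144abc + 144a^2c − 144ac^2 − 96bc^2 + 96ac^2 − 96c^3 − 1212b^2cd + 1212abcd − 1212bc^2d + 342ab^2c − 342a^2bc + 342abc^2 + 228b^2c^2 − 228abc^2 + 228bc^3 + 216bcd^2 − 216acd^2 + 216c^2d^2 − 180abcd + 180a^2cd − 180ac^2d − 1728bd^2 + 1728ad^2 − 1728cd^2 + 864abd − 864a^2d + 864acd + 1584b^2d^2 − 1584abd^2 + 1584bcd^2 − 792ab^2d + 792a^2bd − 792abcd + 432bd^3 − 432ad^3 + 432cd^3 − 216abd^2 + 216a^2d^2 − 216acd^2 + 1440b^2d − 1440abd + 1440bcd − 720ab^2 + 720a^2b − 720abc − 480b^2c + 480abc − 480bc^2 − 1620b^3d + 1620ab^2d − 1620b^2cd + 810ab^3 − 810a^2b^2 + 810ab^2c + 540b^3c − 540ab^2c + 540b^2c^2    [distributive law]
= −1404bc^2d + 12ac^2d − 192c^3d + 150abc^2 − 36a^2c^2 + 12ac^3 + 252bc^3 + 24c^4 + 2304bcd + 864c^2d − 384abc + 144a^2c − 48ac^2 − 576bc^2 − 96c^3 − 2832b^2cd + 240abcd + 612ab^2c − 342a^2bc + 768b^2c^2 + 1800bcd^2 − 432acd^2 + 216c^2d^2 + 180a^2cd − 1728bd^2 + 1728ad^2 − 1728cd^2 − 576abd − 864a^2d + 1584b^2d^2 − 1800abd^2 + 828ab^2d + 792a^2bd + 432bd^3 − 432ad^3 + 432cd^3 + 216a^2d^2 + 1440b^2d − 720ab^2 + 720a^2b − 480b^2c − 1620b^3d + 810ab^3 − 810a^2b^2 + 540b^3c    [combine like terms]

−1404bc^2d + 12ac^2d − 192c^3d + 150abc^2 − 36a^2c^2 + 12ac^3 + 252bc^3 + 24c^4 + 2304bcd + 864c^2d − 384abc + 144a^2c − 48ac^2 − 576bc^2 − 96c^3 − 2832b^2cd + 240abcd + 612ab^2c − 342a^2bc + 768b^2c^2 + 1800bcd^2 − 432acd^2 + 216c^2d^2 + 180a^2cd − 1728bd^2 + 1728ad^2 − 1728cd^2 − 576abd − 864a^2d + 1584b^2d^2 − 1800abd^2 + 828ab^2d + 792a^2bd + 432bd^3 − 432ad^3 + 432cd^3 + 216a^2d^2 + 1440b^2d − 720ab^2 + 720a^2b − 480b^2c − 1620b^3d + 810ab^3 − 810a^2b^2 + 540b^3c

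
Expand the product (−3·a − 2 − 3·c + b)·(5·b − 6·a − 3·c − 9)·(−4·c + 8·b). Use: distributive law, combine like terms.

(−3·a − 2 − 3·c + b)·(5·b − 6·a − 3·c − 9)·(−4·c + 8·b)
= (−15·a·b + 18·a^2 + 9·a·c + 27·a − 10·b + 12·a + 6·c + 18 − 15·b·c + 18·a·c + 9·c^2 + 27·c + 5·b^2 − 6·a·b − 3·b·c − 9·b)·(−4·c + 8·b)    [distributive law]
= (−21·a·b + 18·a^2 + 27·a·c + 39·a − 19·b + 33·c + 18 − 18·b·c + 9·c^2 + 5·b^2)·(−4·c + 8·b)    [combine like terms]
= 84·a·b·c − 168·a·b^2 − 72·a^2·c + 144·a^2·b − 108·a·c^2 + 216·a·b·c − 156·a·c + 312·a·b + 76·b·c − 152·b^2 − 132·c^2 + 264·b·c − 72·c + 144·b + 72·b·c^2 − 144·b^2·c − 36·c^3 + 72·b·c^2 − 20·b^2·c + 40·b^3    [distributive law]
= 300·a·b·c − 168·a·b^2 − 72·a^2·c + 144·a^2·b − 108·a·c^2 − 156·a·c + 312·a·b + 340·b·c − 152·b^2 − 132·c^2 − 72·c + 144·b + 144·b·c^2 − 164·b^2·c − 36·c^3 + 40·b^3    [combine like terms]

300·a·b·c − 168·a·b^2 − 72·a^2·c + 144·a^2·b − 108·a·c^2 − 156·a·c + 312·a·b + 340·b·c − 152·b^2 − 132·c^2 − 72·c + 144·b + 144·b·c^2 − 164·b^2·c − 36·c^3 + 40·b^3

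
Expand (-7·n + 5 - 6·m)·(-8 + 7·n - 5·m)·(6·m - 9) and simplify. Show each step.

(-7·n + 5 - 6·m)·(-8 + 7·n - 5·m)·(6·m - 9)
= (56·n - 49·n^2 + 35·m·n - 40 + 35·n - 25·m + 48·m - 42·m·n + 30·m^2)·(6·m - 9)    [distributive law]
= (91·n - 49·n^2 - 7·m·n - 40 + 23·m + 30·m^2)·(6·m - 9)    [combine like terms]
= 546·m·n - 819·n - 294·m·n^2 + 441·n^2 - 42·m^2·n + 63·m·n - 240·m + 360 + 138·m^2 - 207·m + 180·m^3 - 270·m^2    [distributive law]
= 609·m·n - 819·n - 294·m·n^2 + 441·n^2 - 42·m^2·n - 447·m + 360 - 132·m^2 + 180·m^3    [combine like terms]

609·m·n - 819·n - 294·m·n^2 + 441·n^2 - 42·m^2·n - 447·m + 360 - 132·m^2 + 180·m^3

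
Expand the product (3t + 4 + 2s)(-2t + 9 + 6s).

-6t^2 + 19t + 14st + 36 + 42s + 12s^2

(3t + 4 + 2s)(-2t + 9 + 6s)
= -6t^2 + 27t + 18st - 8t + 36 + 24s - 4st + 18s + 12s^2    [distributive law]
= -6t^2 + 19t + 14st + 36 + 42s + 12s^2    [combine like terms]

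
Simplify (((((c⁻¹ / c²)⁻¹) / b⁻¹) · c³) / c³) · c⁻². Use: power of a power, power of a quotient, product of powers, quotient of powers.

(((((c⁻¹ / c²)⁻¹) / b⁻¹) · c³) / c³) · c⁻²
= ((((((c⁻¹)⁻¹) / ((c²)⁻¹)) / b⁻¹) · c³) / c³) · c⁻²    [power of a quotient]
= ((((c / ((c²)⁻¹)) / b⁻¹) · c³) / c³) · c⁻²    [power of a power]
= ((((c / c⁻²) / b⁻¹) · c³) / c³) · c⁻²    [power of a power]
= (((c³ / b⁻¹) · c³) / c³) · c⁻²    [quotient of powers]
= bc    [quotient of powers; product of powers]

bc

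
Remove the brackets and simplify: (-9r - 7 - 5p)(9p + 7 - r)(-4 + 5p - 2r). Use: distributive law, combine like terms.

(-9r - 7 - 5p)(9p + 7 - r)(-4 + 5p - 2r)
= (-81pr - 63r + 9r^2 - 63p - 49 + 7r - 45p^2 - 35p + 5pr)(-4 + 5p - 2r)    [distributive law]
= (-76pr - 56r + 9r^2 - 98p - 49 - 45p^2)(-4 + 5p - 2r)    [combine like terms]
= 304pr - 380p^2r + 152pr^2 + 224r - 280pr + 112r^2 - 36r^2 + 45pr^2 - 18r^3 + 392p - 490p^2 + 196pr + 196 - 245p + 98r + 180p^2 - 225p^3 + 90p^2r    [distributive law]
= 220pr - 290p^2r + 197pr^2 + 322r + 76r^2 - 18r^3 + 147p - 310p^2 + 196 - 225p^3    [combine like terms]

220pr - 290p^2r + 197pr^2 + 322r + 76r^2 - 18r^3 + 147p - 310p^2 + 196 - 225p^3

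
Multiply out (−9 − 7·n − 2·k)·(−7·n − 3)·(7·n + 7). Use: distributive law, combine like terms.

(−9 − 7·n − 2·k)·(−7·n − 3)·(7·n + 7)
= (63·n + 27 + 49·n^2 + 21·n + 14·k·n + 6·k)·(7·n + 7)    [distributive law]
= (84·n + 27 + 49·n^2 + 14·k·n + 6·k)·(7·n + 7)    [combine like terms]
= 588·n^2 + 588·n + 189·n + 189 + 343·n^3 + 343·n^2 + 98·k·n^2 + 98·k·n + 42·k·n + 42·k    [distributive law]
= 931·n^2 + 777·n + 189 + 343·n^3 + 98·k·n^2 + 140·k·n + 42·k    [combine like terms]

931·n^2 + 777·n + 189 + 343·n^3 + 98·k·n^2 + 140·k·n + 42·k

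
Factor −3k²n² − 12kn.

3kn(−kn − 4)

−3k²n² − 12kn
= 3(−k²n² − 4kn)    [factor out 3]
= 3kn(−kn − 4)    [factor out kn]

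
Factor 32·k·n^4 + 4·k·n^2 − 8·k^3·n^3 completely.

32·k·n^4 + 4·k·n^2 − 8·k^3·n^3
= 4(8·k·n^4 + k·n^2 − 2·k^3·n^3)    [factor out 4]
= 4·k·n^2(8·n^2 + 1 − 2·k^2·n)    [factor out k·n^2]

4·k·n^2(8·n^2 + 1 − 2·k^2·n)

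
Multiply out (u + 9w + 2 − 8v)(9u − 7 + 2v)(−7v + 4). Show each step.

(u + 9w + 2 − 8v)(9u − 7 + 2v)(−7v + 4)
= (9u^2 − 7u + 2uv + 81uw − 63w + 18vw + 18u − 14 + 4v − 72uv + 56v − 16v^2)(−7v + 4)    [distributive law]
= (9u^2 + 11u − 70uv + 81uw − 63w + 18vw − 14 + 60v − 16v^2)(−7v + 4)    [combine like terms]
= −63u^2v + 36u^2 − 77uv + 44u + 490uv^2 − 280uv − 567uvw + 324uw + 441vw − 252w − 126v^2w + 72vw + 98v − 56 − 420v^2 + 240v + 112v^3 − 64v^2    [distributive law]
= −63u^2v + 36u^2 − 357uv + 44u + 490uv^2 − 567uvw + 324uw + 513vw − 252w − 126v^2w + 338v − 56 − 484v^2 + 112v^3    [combine like terms]

−63u^2v + 36u^2 − 357uv + 44u + 490uv^2 − 567uvw + 324uw + 513vw − 252w − 126v^2w + 338v − 56 − 484v^2 + 112v^3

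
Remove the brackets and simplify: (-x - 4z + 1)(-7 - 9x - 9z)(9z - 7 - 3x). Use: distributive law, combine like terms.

(-x - 4z + 1)(-7 - 9x - 9z)(9z - 7 - 3x)
= (7x + 9x^2 + 9xz + 28z + 36xz + 36z^2 - 7 - 9x - 9z)(9z - 7 - 3x)    [distributive law]
= (-2x + 9x^2 + 45xz + 19z + 36z^2 - 7)(9z - 7 - 3x)    [combine like terms]
= -18xz + 14x + 6x^2 + 81x^2z - 63x^2 - 27x^3 + 405xz^2 - 315xz - 135x^2z + 171z^2 - 133z - 57xz + 324z^3 - 252z^2 - 108xz^2 - 63z + 49 + 21x    [distributive law]
= -390xz + 35x - 57x^2 - 54x^2z - 27x^3 + 297xz^2 - 81z^2 - 196z + 324z^3 + 49    [combine like terms]

-390xz + 35x - 57x^2 - 54x^2z - 27x^3 + 297xz^2 - 81z^2 - 196z + 324z^3 + 49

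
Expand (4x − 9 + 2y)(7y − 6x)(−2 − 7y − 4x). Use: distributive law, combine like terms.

(4x − 9 + 2y)(7y − 6x)(−2 − 7y − 4x)
= (28xy − 24x² − 63y + 54x + 14y² − 12xy)(−2 − 7y − 4x)    [distributive law]
= (16xy − 24x² − 63y + 54x + 14y²)(−2 − 7y − 4x)    [combine like terms]
= −32xy − 112xy² − 64x²y + 48x² + 168x²y + 96x³ + 126y + 441y² + 252xy − 108x − 378xy − 216x² − 28y² − 98y³ − 56xy²    [distributive law]
= −158xy − 168xy² + 104x²y − 168x² + 96x³ + 126y + 413y² − 108x − 98y³    [combine like terms]

−158xy − 168xy² + 104x²y − 168x² + 96x³ + 126y + 413y² − 108x − 98y³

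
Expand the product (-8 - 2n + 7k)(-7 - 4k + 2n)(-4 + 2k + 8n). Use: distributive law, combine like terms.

(-8 - 2n + 7k)(-7 - 4k + 2n)(-4 + 2k + 8n)
= (56 + 32k - 16n + 14n + 8kn - 4n² - 49k - 28k² + 14kn)(-4 + 2k + 8n)    [distributive law]
= (56 - 17k - 2n + 22kn - 4n² - 28k²)(-4 + 2k + 8n)    [combine like terms]
= -224 + 112k + 448n + 68k - 34k² - 136kn + 8n - 4kn - 16n² - 88kn + 44k²n + 176kn² + 16n² - 8kn² - 32n³ + 112k² - 56k³ - 224k²n    [distributive law]
= -224 + 180k + 456n + 78k² - 228kn - 180k²n + 168kn² - 32n³ - 56k³    [combine like terms]

-224 + 180k + 456n + 78k² - 228kn - 180k²n + 168kn² - 32n³ - 56k³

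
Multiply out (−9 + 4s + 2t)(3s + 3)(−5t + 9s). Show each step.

129st − 135s^2 + 135t − 243s − 6s^2t + 108s^3 − 30st^2 − 30t^2

(−9 + 4s + 2t)(3s + 3)(−5t + 9s)
= (−27s − 27 + 12s^2 + 12s + 6st + 6t)(−5t + 9s)    [distributive law]
= (−15s − 27 + 12s^2 + 6st + 6t)(−5t + 9s)    [combine like terms]
= 75st − 135s^2 + 135t − 243s − 60s^2t + 108s^3 − 30st^2 + 54s^2t − 30t^2 + 54st    [distributive law]
= 129st − 135s^2 + 135t − 243s − 6s^2t + 108s^3 − 30st^2 − 30t^2    [combine like terms]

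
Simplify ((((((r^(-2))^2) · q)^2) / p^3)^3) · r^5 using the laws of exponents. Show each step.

p^(-9)·q^6·r^(-19)

((((((r^(-2))^2) · q)^2) / p^3)^3) · r^5
= ((((((r^(-2))^2) · q)^2)^3) / ((p^3)^3)) · r^5    [power of a quotient]
= (((((r^(-2))^2) · q)^6) / ((p^3)^3)) · r^5    [power of a power]
= (((((r^(-2))^2)^6) · (q^6)) / ((p^3)^3)) · r^5    [power of a product]
= ((((r^(-2))^12) · (q^6)) / ((p^3)^3)) · r^5    [power of a power]
= ((r^(-24) · (q^6)) / ((p^3)^3)) · r^5    [power of a power]
= ((r^(-24) · q^6) / p^9) · r^5    [power of a power]
= p^(-9)·q^6·r^(-19)    [quotient of powers; product of powers]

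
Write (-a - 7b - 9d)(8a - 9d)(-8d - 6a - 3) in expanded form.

(-a - 7b - 9d)(8a - 9d)(-8d - 6a - 3)
= (-8a² + 9ad - 56ab + 63bd - 72ad + 81d²)(-8d - 6a - 3)    [distributive law]
= (-8a² - 63ad - 56ab + 63bd + 81d²)(-8d - 6a - 3)    [combine like terms]
= 64a²d + 48a³ + 24a² + 504ad² + 378a²d + 189ad + 448abd + 336a²b + 168ab - 504bd² - 378abd - 189bd - 648d³ - 486ad² - 243d²    [distributive law]
= 442a²d + 48a³ + 24a² + 18ad² + 189ad + 70abd + 336a²b + 168ab - 504bd² - 189bd - 648d³ - 243d²    [combine like terms]

442a²d + 48a³ + 24a² + 18ad² + 189ad + 70abd + 336a²b + 168ab - 504bd² - 189bd - 648d³ - 243d²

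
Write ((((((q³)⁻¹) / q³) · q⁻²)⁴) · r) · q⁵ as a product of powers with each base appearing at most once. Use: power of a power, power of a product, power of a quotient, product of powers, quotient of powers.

q⁻²⁷r

((((((q³)⁻¹) / q³) · q⁻²)⁴) · r) · q⁵
= ((((((q³)⁻¹) / q³)⁴) · ((q⁻²)⁴)) · r) · q⁵    [power of a product]
= ((((((q³)⁻¹)⁴) / ((q³)⁴)) · ((q⁻²)⁴)) · r) · q⁵    [power of a quotient]
= (((((q³)⁻⁴) / ((q³)⁴)) · ((q⁻²)⁴)) · r) · q⁵    [power of a power]
= (((q⁻¹² / ((q³)⁴)) · ((q⁻²)⁴)) · r) · q⁵    [power of a power]
= (((q⁻¹² / q¹²) · ((q⁻²)⁴)) · r) · q⁵    [power of a power]
= ((q⁻²⁴ · ((q⁻²)⁴)) · r) · q⁵    [quotient of powers]
= ((q⁻²⁴ · q⁻⁸) · r) · q⁵    [power of a power]
= (q⁻³² · r) · q⁵    [product of powers]
= q⁻²⁷r    [product of powers]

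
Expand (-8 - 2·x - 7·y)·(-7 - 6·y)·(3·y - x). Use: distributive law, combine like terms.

168·y - 56·x + 291·y^2 - 55·x·y - 14·x^2 - 6·x·y^2 - 12·x^2·y + 126·y^3

(-8 - 2·x - 7·y)·(-7 - 6·y)·(3·y - x)
= (56 + 48·y + 14·x + 12·x·y + 49·y + 42·y^2)·(3·y - x)    [distributive law]
= (56 + 97·y + 14·x + 12·x·y + 42·y^2)·(3·y - x)    [combine like terms]
= 168·y - 56·x + 291·y^2 - 97·x·y + 42·x·y - 14·x^2 + 36·x·y^2 - 12·x^2·y + 126·y^3 - 42·x·y^2    [distributive law]
= 168·y - 56·x + 291·y^2 - 55·x·y - 14·x^2 - 6·x·y^2 - 12·x^2·y + 126·y^3    [combine like terms]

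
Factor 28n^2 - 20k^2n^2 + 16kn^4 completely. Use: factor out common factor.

4n^2(7 - 5k^2 + 4kn^2)

28n^2 - 20k^2n^2 + 16kn^4
= 4(7n^2 - 5k^2n^2 + 4kn^4)    [factor out 4]
= 4n^2(7 - 5k^2 + 4kn^2)    [factor out n^2]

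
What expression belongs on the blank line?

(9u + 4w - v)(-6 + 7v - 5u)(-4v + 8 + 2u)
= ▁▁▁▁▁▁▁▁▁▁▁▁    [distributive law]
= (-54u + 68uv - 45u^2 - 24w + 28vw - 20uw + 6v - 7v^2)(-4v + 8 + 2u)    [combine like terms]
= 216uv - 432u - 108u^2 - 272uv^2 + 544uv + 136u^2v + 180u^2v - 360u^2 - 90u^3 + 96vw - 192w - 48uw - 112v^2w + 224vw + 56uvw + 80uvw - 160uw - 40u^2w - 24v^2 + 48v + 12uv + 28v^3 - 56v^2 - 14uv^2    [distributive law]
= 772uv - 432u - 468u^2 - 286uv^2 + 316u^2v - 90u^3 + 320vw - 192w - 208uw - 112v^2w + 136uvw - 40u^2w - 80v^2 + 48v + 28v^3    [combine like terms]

After distributive law, the bracketed line is:

(-54u + 63uv - 45u^2 - 24w + 28vw - 20uw + 6v - 7v^2 + 5uv)(-4v + 8 + 2u)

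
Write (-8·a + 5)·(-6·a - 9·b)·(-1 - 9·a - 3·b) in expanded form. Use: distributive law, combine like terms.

222·a^2 - 432·a^3 - 792·a^2·b + 423·a·b - 216·a·b^2 + 30·a + 45·b + 135·b^2

(-8·a + 5)·(-6·a - 9·b)·(-1 - 9·a - 3·b)
= (48·a^2 + 72·a·b - 30·a - 45·b)·(-1 - 9·a - 3·b)    [distributive law]
= -48·a^2 - 432·a^3 - 144·a^2·b - 72·a·b - 648·a^2·b - 216·a·b^2 + 30·a + 270·a^2 + 90·a·b + 45·b + 405·a·b + 135·b^2    [distributive law]
= 222·a^2 - 432·a^3 - 792·a^2·b + 423·a·b - 216·a·b^2 + 30·a + 45·b + 135·b^2    [combine like terms]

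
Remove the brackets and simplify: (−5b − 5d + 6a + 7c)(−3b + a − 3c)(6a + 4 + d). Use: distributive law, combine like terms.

(−5b − 5d + 6a + 7c)(−3b + a − 3c)(6a + 4 + d)
= (15b² − 5ab + 15bc + 15bd − 5ad + 15cd − 18ab + 6a² − 18ac − 21bc + 7ac − 21c²)(6a + 4 + d)    [distributive law]
= (15b² − 23ab − 6bc + 15bd − 5ad + 15cd + 6a² − 11ac − 21c²)(6a + 4 + d)    [combine like terms]
= 90ab² + 60b² + 15b²d − 138a²b − 92ab − 23abd − 36abc − 24bc − 6bcd + 90abd + 60bd + 15bd² − 30a²d − 20ad − 5ad² + 90acd + 60cd + 15cd² + 36a³ + 24a² + 6a²d − 66a²c − 44ac − 11acd − 126ac² − 84c² − 21c²d    [distributive law]
= 90ab² + 60b² + 15b²d − 138a²b − 92ab + 67abd − 36abc − 24bc − 6bcd + 60bd + 15bd² − 24a²d − 20ad − 5ad² + 79acd + 60cd + 15cd² + 36a³ + 24a² − 66a²c − 44ac − 126ac² − 84c² − 21c²d    [combine like terms]

90ab² + 60b² + 15b²d − 138a²b − 92ab + 67abd − 36abc − 24bc − 6bcd + 60bd + 15bd² − 24a²d − 20ad − 5ad² + 79acd + 60cd + 15cd² + 36a³ + 24a² − 66a²c − 44ac − 126ac² − 84c² − 21c²d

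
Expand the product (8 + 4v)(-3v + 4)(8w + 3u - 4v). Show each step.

(8 + 4v)(-3v + 4)(8w + 3u - 4v)
= (-24v + 32 - 12v² + 16v)(8w + 3u - 4v)    [distributive law]
= (-8v + 32 - 12v²)(8w + 3u - 4v)    [combine like terms]
= -64vw - 24uv + 32v² + 256w + 96u - 128v - 96v²w - 36uv² + 48v³    [distributive law]

-64vw - 24uv + 32v² + 256w + 96u - 128v - 96v²w - 36uv² + 48v³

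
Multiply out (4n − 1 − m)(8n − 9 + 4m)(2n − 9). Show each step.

64n^3 − 376n^2 + 414n + 16mn^2 − 62mn − 81 − 45m − 8m^2n + 36m^2

(4n − 1 − m)(8n − 9 + 4m)(2n − 9)
= (32n^2 − 36n + 16mn − 8n + 9 − 4m − 8mn + 9m − 4m^2)(2n − 9)    [distributive law]
= (32n^2 − 44n + 8mn + 9 + 5m − 4m^2)(2n − 9)    [combine like terms]
= 64n^3 − 288n^2 − 88n^2 + 396n + 16mn^2 − 72mn + 18n − 81 + 10mn − 45m − 8m^2n + 36m^2    [distributive law]
= 64n^3 − 376n^2 + 414n + 16mn^2 − 62mn − 81 − 45m − 8m^2n + 36m^2    [combine like terms]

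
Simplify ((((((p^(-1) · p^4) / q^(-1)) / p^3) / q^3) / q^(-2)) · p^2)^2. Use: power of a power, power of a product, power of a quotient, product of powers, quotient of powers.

p^4

((((((p^(-1) · p^4) / q^(-1)) / p^3) / q^3) / q^(-2)) · p^2)^2
= ((((((p^(-1) · p^4) / q^(-1)) / p^3) / q^3) / q^(-2))^2) · ((p^2)^2)    [power of a product]
= ((((((p^(-1) · p^4) / q^(-1)) / p^3) / q^3)^2) / ((q^(-2))^2)) · ((p^2)^2)    [power of a quotient]
= ((((((p^(-1) · p^4) / q^(-1)) / p^3)^2) / ((q^3)^2)) / ((q^(-2))^2)) · ((p^2)^2)    [power of a quotient]
= ((((((p^(-1) · p^4) / q^(-1))^2) / ((p^3)^2)) / ((q^3)^2)) / ((q^(-2))^2)) · ((p^2)^2)    [power of a quotient]
= ((((((p^(-1) · p^4)^2) / ((q^(-1))^2)) / ((p^3)^2)) / ((q^3)^2)) / ((q^(-2))^2)) · ((p^2)^2)    [power of a quotient]
= (((((((p^(-1))^2) · ((p^4)^2)) / ((q^(-1))^2)) / ((p^3)^2)) / ((q^3)^2)) / ((q^(-2))^2)) · ((p^2)^2)    [power of a product]
= (((((p^(-2) · ((p^4)^2)) / ((q^(-1))^2)) / ((p^3)^2)) / ((q^3)^2)) / ((q^(-2))^2)) · ((p^2)^2)    [power of a power]
= (((((p^(-2) · p^8) / ((q^(-1))^2)) / ((p^3)^2)) / ((q^3)^2)) / ((q^(-2))^2)) · ((p^2)^2)    [power of a power]
= ((((p^6 / ((q^(-1))^2)) / ((p^3)^2)) / ((q^3)^2)) / ((q^(-2))^2)) · ((p^2)^2)    [product of powers]
= ((((p^6 / q^(-2)) / ((p^3)^2)) / ((q^3)^2)) / ((q^(-2))^2)) · ((p^2)^2)    [power of a power]
= ((((p^6 / q^(-2)) / p^6) / ((q^3)^2)) / ((q^(-2))^2)) · ((p^2)^2)    [power of a power]
= ((((p^6 / q^(-2)) / p^6) / q^6) / ((q^(-2))^2)) · ((p^2)^2)    [power of a power]
= ((((p^6 / q^(-2)) / p^6) / q^6) / q^(-4)) · ((p^2)^2)    [power of a power]
= ((((p^6 / q^(-2)) / p^6) / q^6) / q^(-4)) · p^4    [power of a power]
= p^4    [quotient of powers; product of powers]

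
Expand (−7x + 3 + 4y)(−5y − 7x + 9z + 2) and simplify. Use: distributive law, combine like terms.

(−7x + 3 + 4y)(−5y − 7x + 9z + 2)
= 35xy + 49x² − 63xz − 14x − 15y − 21x + 27z + 6 − 20y² − 28xy + 36yz + 8y    [distributive law]
= 7xy + 49x² − 63xz − 35x − 7y + 27z + 6 − 20y² + 36yz    [combine like terms]

7xy + 49x² − 63xz − 35x − 7y + 27z + 6 − 20y² + 36yz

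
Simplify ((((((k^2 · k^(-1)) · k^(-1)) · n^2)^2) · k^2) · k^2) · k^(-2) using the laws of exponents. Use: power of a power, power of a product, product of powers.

k^2n^4

((((((k^2 · k^(-1)) · k^(-1)) · n^2)^2) · k^2) · k^2) · k^(-2)
= ((((((k^2 · k^(-1)) · k^(-1))^2) · ((n^2)^2)) · k^2) · k^2) · k^(-2)    [power of a product]
= ((((((k^2 · k^(-1))^2) · ((k^(-1))^2)) · ((n^2)^2)) · k^2) · k^2) · k^(-2)    [power of a product]
= (((((((k^2)^2) · ((k^(-1))^2)) · ((k^(-1))^2)) · ((n^2)^2)) · k^2) · k^2) · k^(-2)    [power of a product]
= (((((k^4 · ((k^(-1))^2)) · ((k^(-1))^2)) · ((n^2)^2)) · k^2) · k^2) · k^(-2)    [power of a power]
= (((((k^4 · k^(-2)) · ((k^(-1))^2)) · ((n^2)^2)) · k^2) · k^2) · k^(-2)    [power of a power]
= ((((k^2 · ((k^(-1))^2)) · ((n^2)^2)) · k^2) · k^2) · k^(-2)    [product of powers]
= ((((k^2 · k^(-2)) · ((n^2)^2)) · k^2) · k^2) · k^(-2)    [power of a power]
= (((k^0 · ((n^2)^2)) · k^2) · k^2) · k^(-2)    [product of powers]
= (((k^0 · n^4) · k^2) · k^2) · k^(-2)    [power of a power]
= k^2n^4    [product of powers]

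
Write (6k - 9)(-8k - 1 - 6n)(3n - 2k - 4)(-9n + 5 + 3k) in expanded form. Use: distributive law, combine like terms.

324k^2n^2 - 198k^2n - 1080k^3n + 660k^3 + 288k^4 - 546k^2 - 2160kn^2 + 3141kn - 1518k + 972kn^3 + 2511n^2 - 621n - 180 - 1458n^3

(6k - 9)(-8k - 1 - 6n)(3n - 2k - 4)(-9n + 5 + 3k)
= (-48k^2 - 6k - 36kn + 72k + 9 + 54n)(3n - 2k - 4)(-9n + 5 + 3k)    [distributive law]
= (-48k^2 + 66k - 36kn + 9 + 54n)(3n - 2k - 4)(-9n + 5 + 3k)    [combine like terms]
= (-144k^2n + 96k^3 + 192k^2 + 198kn - 132k^2 - 264k - 108kn^2 + 72k^2n + 144kn + 27n - 18k - 36 + 162n^2 - 108kn - 216n)(-9n + 5 + 3k)    [distributive law]
= (-72k^2n + 96k^3 + 60k^2 + 234kn - 282k - 108kn^2 - 189n - 36 + 162n^2)(-9n + 5 + 3k)    [combine like terms]
= 648k^2n^2 - 360k^2n - 216k^3n - 864k^3n + 480k^3 + 288k^4 - 540k^2n + 300k^2 + 180k^3 - 2106kn^2 + 1170kn + 702k^2n + 2538kn - 1410k - 846k^2 + 972kn^3 - 540kn^2 - 324k^2n^2 + 1701n^2 - 945n - 567kn + 324n - 180 - 108k - 1458n^3 + 810n^2 + 486kn^2    [distributive law]
= 324k^2n^2 - 198k^2n - 1080k^3n + 660k^3 + 288k^4 - 546k^2 - 2160kn^2 + 3141kn - 1518k + 972kn^3 + 2511n^2 - 621n - 180 - 1458n^3    [combine like terms]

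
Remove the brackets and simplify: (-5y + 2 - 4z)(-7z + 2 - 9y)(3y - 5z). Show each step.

(-5y + 2 - 4z)(-7z + 2 - 9y)(3y - 5z)
= (35yz - 10y + 45y^2 - 14z + 4 - 18y + 28z^2 - 8z + 36yz)(3y - 5z)    [distributive law]
= (71yz - 28y + 45y^2 - 22z + 4 + 28z^2)(3y - 5z)    [combine like terms]
= 213y^2z - 355yz^2 - 84y^2 + 140yz + 135y^3 - 225y^2z - 66yz + 110z^2 + 12y - 20z + 84yz^2 - 140z^3    [distributive law]
= -12y^2z - 271yz^2 - 84y^2 + 74yz + 135y^3 + 110z^2 + 12y - 20z - 140z^3    [combine like terms]

-12y^2z - 271yz^2 - 84y^2 + 74yz + 135y^3 + 110z^2 + 12y - 20z - 140z^3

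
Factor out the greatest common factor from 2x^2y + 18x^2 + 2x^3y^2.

2x^2(y + 9 + xy^2)

2x^2y + 18x^2 + 2x^3y^2
= 2(x^2y + 9x^2 + x^3y^2)    [factor out 2]
= 2x^2(y + 9 + xy^2)    [factor out x^2]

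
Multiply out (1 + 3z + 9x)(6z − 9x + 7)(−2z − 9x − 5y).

−54z^2 − 351xz − 135yz − 486x^2 − 270xy − 14z − 63x − 35y − 36z^3 − 216xz^2 − 90yz^2 − 81x^2z − 135xyz + 729x^3 + 405x^2y

(1 + 3z + 9x)(6z − 9x + 7)(−2z − 9x − 5y)
= (6z − 9x + 7 + 18z^2 − 27xz + 21z + 54xz − 81x^2 + 63x)(−2z − 9x − 5y)    [distributive law]
= (27z + 54x + 7 + 18z^2 + 27xz − 81x^2)(−2z − 9x − 5y)    [combine like terms]
= −54z^2 − 243xz − 135yz − 108xz − 486x^2 − 270xy − 14z − 63x − 35y − 36z^3 − 162xz^2 − 90yz^2 − 54xz^2 − 243x^2z − 135xyz + 162x^2z + 729x^3 + 405x^2y    [distributive law]
= −54z^2 − 351xz − 135yz − 486x^2 − 270xy − 14z − 63x − 35y − 36z^3 − 216xz^2 − 90yz^2 − 81x^2z − 135xyz + 729x^3 + 405x^2y    [combine like terms]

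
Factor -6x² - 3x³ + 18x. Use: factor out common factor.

3x(-2x - x² + 6)

-6x² - 3x³ + 18x
= 3(-2x² - x³ + 6x)    [factor out 3]
= 3x(-2x - x² + 6)    [factor out x]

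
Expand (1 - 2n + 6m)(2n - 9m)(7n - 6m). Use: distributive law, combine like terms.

(1 - 2n + 6m)(2n - 9m)(7n - 6m)
= (2n - 9m - 4n² + 18mn + 12mn - 54m²)(7n - 6m)    [distributive law]
= (2n - 9m - 4n² + 30mn - 54m²)(7n - 6m)    [combine like terms]
= 14n² - 12mn - 63mn + 54m² - 28n³ + 24mn² + 210mn² - 180m²n - 378m²n + 324m³    [distributive law]
= 14n² - 75mn + 54m² - 28n³ + 234mn² - 558m²n + 324m³    [combine like terms]

14n² - 75mn + 54m² - 28n³ + 234mn² - 558m²n + 324m³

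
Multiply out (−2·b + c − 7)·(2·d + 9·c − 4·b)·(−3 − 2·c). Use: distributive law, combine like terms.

12·b·d + 8·b·c·d + 10·b·c + 44·b·c^2 − 24·b^2 − 16·b^2·c + 22·c·d − 4·c^2·d + 99·c^2 − 18·c^3 + 42·d + 189·c − 84·b

(−2·b + c − 7)·(2·d + 9·c − 4·b)·(−3 − 2·c)
= (−4·b·d − 18·b·c + 8·b^2 + 2·c·d + 9·c^2 − 4·b·c − 14·d − 63·c + 28·b)·(−3 − 2·c)    [distributive law]
= (−4·b·d − 22·b·c + 8·b^2 + 2·c·d + 9·c^2 − 14·d − 63·c + 28·b)·(−3 − 2·c)    [combine like terms]
= 12·b·d + 8·b·c·d + 66·b·c + 44·b·c^2 − 24·b^2 − 16·b^2·c − 6·c·d − 4·c^2·d − 27·c^2 − 18·c^3 + 42·d + 28·c·d + 189·c + 126·c^2 − 84·b − 56·b·c    [distributive law]
= 12·b·d + 8·b·c·d + 10·b·c + 44·b·c^2 − 24·b^2 − 16·b^2·c + 22·c·d − 4·c^2·d + 99·c^2 − 18·c^3 + 42·d + 189·c − 84·b    [combine like terms]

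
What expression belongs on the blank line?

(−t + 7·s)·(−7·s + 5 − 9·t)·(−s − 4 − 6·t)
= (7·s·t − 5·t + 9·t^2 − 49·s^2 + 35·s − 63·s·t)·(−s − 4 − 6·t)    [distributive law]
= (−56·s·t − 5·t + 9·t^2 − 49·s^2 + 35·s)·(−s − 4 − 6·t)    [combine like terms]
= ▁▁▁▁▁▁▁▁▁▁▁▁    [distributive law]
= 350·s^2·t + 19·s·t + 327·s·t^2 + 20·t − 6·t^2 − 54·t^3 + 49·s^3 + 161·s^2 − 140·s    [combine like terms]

After distributive law, the bracketed line is:

56·s^2·t + 224·s·t + 336·s·t^2 + 5·s·t + 20·t + 30·t^2 − 9·s·t^2 − 36·t^2 − 54·t^3 + 49·s^3 + 196·s^2 + 294·s^2·t − 35·s^2 − 140·s − 210·s·t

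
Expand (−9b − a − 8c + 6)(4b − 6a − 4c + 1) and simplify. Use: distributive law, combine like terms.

(−9b − a − 8c + 6)(4b − 6a − 4c + 1)
= −36b^2 + 54ab + 36bc − 9b − 4ab + 6a^2 + 4ac − a − 32bc + 48ac + 32c^2 − 8c + 24b − 36a − 24c + 6    [distributive law]
= −36b^2 + 50ab + 4bc + 15b + 6a^2 + 52ac − 37a + 32c^2 − 32c + 6    [combine like terms]

−36b^2 + 50ab + 4bc + 15b + 6a^2 + 52ac − 37a + 32c^2 − 32c + 6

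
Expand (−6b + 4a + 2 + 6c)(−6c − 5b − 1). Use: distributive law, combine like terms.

(−6b + 4a + 2 + 6c)(−6c − 5b − 1)
= 36bc + 30b^2 + 6b − 24ac − 20ab − 4a − 12c − 10b − 2 − 36c^2 − 30bc − 6c    [distributive law]
= 6bc + 30b^2 − 4b − 24ac − 20ab − 4a − 18c − 2 − 36c^2    [combine like terms]

6bc + 30b^2 − 4b − 24ac − 20ab − 4a − 18c − 2 − 36c^2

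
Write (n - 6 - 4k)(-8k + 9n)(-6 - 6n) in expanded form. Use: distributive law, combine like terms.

(n - 6 - 4k)(-8k + 9n)(-6 - 6n)
= (-8kn + 9n^2 + 48k - 54n + 32k^2 - 36kn)(-6 - 6n)    [distributive law]
= (-44kn + 9n^2 + 48k - 54n + 32k^2)(-6 - 6n)    [combine like terms]
= 264kn + 264kn^2 - 54n^2 - 54n^3 - 288k - 288kn + 324n + 324n^2 - 192k^2 - 192k^2n    [distributive law]
= -24kn + 264kn^2 + 270n^2 - 54n^3 - 288k + 324n - 192k^2 - 192k^2n    [combine like terms]

-24kn + 264kn^2 + 270n^2 - 54n^3 - 288k + 324n - 192k^2 - 192k^2n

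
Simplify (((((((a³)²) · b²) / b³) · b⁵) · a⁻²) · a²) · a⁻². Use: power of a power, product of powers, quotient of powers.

(((((((a³)²) · b²) / b³) · b⁵) · a⁻²) · a²) · a⁻²
= (((((a⁶ · b²) / b³) · b⁵) · a⁻²) · a²) · a⁻²    [power of a power]
= a⁴·b⁴    [quotient of powers; product of powers]

a⁴·b⁴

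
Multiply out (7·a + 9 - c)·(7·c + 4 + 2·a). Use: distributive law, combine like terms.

47·a·c + 46·a + 14·a² + 59·c + 36 - 7·c²

(7·a + 9 - c)·(7·c + 4 + 2·a)
= 49·a·c + 28·a + 14·a² + 63·c + 36 + 18·a - 7·c² - 4·c - 2·a·c    [distributive law]
= 47·a·c + 46·a + 14·a² + 59·c + 36 - 7·c²    [combine like terms]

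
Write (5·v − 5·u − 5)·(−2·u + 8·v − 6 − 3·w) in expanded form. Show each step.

−50·u·v + 40·v^2 − 70·v − 15·v·w + 10·u^2 + 40·u + 15·u·w + 30 + 15·w

(5·v − 5·u − 5)·(−2·u + 8·v − 6 − 3·w)
= −10·u·v + 40·v^2 − 30·v − 15·v·w + 10·u^2 − 40·u·v + 30·u + 15·u·w + 10·u − 40·v + 30 + 15·w    [distributive law]
= −50·u·v + 40·v^2 − 70·v − 15·v·w + 10·u^2 + 40·u + 15·u·w + 30 + 15·w    [combine like terms]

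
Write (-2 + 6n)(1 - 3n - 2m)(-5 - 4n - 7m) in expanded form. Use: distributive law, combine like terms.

(-2 + 6n)(1 - 3n - 2m)(-5 - 4n - 7m)
= (-2 + 6n + 4m + 6n - 18n^2 - 12mn)(-5 - 4n - 7m)    [distributive law]
= (-2 + 12n + 4m - 18n^2 - 12mn)(-5 - 4n - 7m)    [combine like terms]
= 10 + 8n + 14m - 60n - 48n^2 - 84mn - 20m - 16mn - 28m^2 + 90n^2 + 72n^3 + 126mn^2 + 60mn + 48mn^2 + 84m^2n    [distributive law]
= 10 - 52n - 6m + 42n^2 - 40mn - 28m^2 + 72n^3 + 174mn^2 + 84m^2n    [combine like terms]

10 - 52n - 6m + 42n^2 - 40mn - 28m^2 + 72n^3 + 174mn^2 + 84m^2n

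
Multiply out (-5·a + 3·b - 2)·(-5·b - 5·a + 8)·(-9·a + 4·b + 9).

(-5·a + 3·b - 2)·(-5·b - 5·a + 8)·(-9·a + 4·b + 9)
= (25·a·b + 25·a² - 40·a - 15·b² - 15·a·b + 24·b + 10·b + 10·a - 16)·(-9·a + 4·b + 9)    [distributive law]
= (10·a·b + 25·a² - 30·a - 15·b² + 34·b - 16)·(-9·a + 4·b + 9)    [combine like terms]
= -90·a²·b + 40·a·b² + 90·a·b - 225·a³ + 100·a²·b + 225·a² + 270·a² - 120·a·b - 270·a + 135·a·b² - 60·b³ - 135·b² - 306·a·b + 136·b² + 306·b + 144·a - 64·b - 144    [distributive law]
= 10·a²·b + 175·a·b² - 336·a·b - 225·a³ + 495·a² - 126·a - 60·b³ + b² + 242·b - 144    [combine like terms]

10·a²·b + 175·a·b² - 336·a·b - 225·a³ + 495·a² - 126·a - 60·b³ + b² + 242·b - 144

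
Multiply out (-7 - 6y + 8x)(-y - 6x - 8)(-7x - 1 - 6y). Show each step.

-281xy - 391y - 336y^2 + 202x^2 - 370x - 56 - 210xy^2 - 36y^3 + 92x^2y + 336x^3

(-7 - 6y + 8x)(-y - 6x - 8)(-7x - 1 - 6y)
= (7y + 42x + 56 + 6y^2 + 36xy + 48y - 8xy - 48x^2 - 64x)(-7x - 1 - 6y)    [distributive law]
= (55y - 22x + 56 + 6y^2 + 28xy - 48x^2)(-7x - 1 - 6y)    [combine like terms]
= -385xy - 55y - 330y^2 + 154x^2 + 22x + 132xy - 392x - 56 - 336y - 42xy^2 - 6y^2 - 36y^3 - 196x^2y - 28xy - 168xy^2 + 336x^3 + 48x^2 + 288x^2y    [distributive law]
= -281xy - 391y - 336y^2 + 202x^2 - 370x - 56 - 210xy^2 - 36y^3 + 92x^2y + 336x^3    [combine like terms]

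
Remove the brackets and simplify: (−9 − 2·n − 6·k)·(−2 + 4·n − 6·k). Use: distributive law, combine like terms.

18 − 32·n + 66·k − 8·n² − 12·k·n + 36·k²

(−9 − 2·n − 6·k)·(−2 + 4·n − 6·k)
= 18 − 36·n + 54·k + 4·n − 8·n² + 12·k·n + 12·k − 24·k·n + 36·k²    [distributive law]
= 18 − 32·n + 66·k − 8·n² − 12·k·n + 36·k²    [combine like terms]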